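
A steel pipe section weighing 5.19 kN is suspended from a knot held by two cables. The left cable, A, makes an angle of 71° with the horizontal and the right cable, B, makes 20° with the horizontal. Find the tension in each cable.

ΣF_x = 0: −T_A·cos71° + T_B·cos20° = 0 → T_B = 0.346462·T_A.
ΣF_y = 0: T_A·sin71° + T_B·sin20° = 5.19.
Substitute: T_A·(0.945519 + 0.346462·0.34202) = 5.19 → T_A = 4.87775 ≈ 4.878 kN.
Then T_B = 0.346462 × 4.87775 = 1.690 kN.

T_A = 4.878 kN, T_B = 1.690 kN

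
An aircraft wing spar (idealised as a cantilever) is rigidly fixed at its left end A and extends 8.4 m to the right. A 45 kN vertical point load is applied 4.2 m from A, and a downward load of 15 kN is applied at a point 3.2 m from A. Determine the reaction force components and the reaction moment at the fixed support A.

A_x = 0, A_y = 60.00 kN, M_A = 237.0 kN·m

ΣF_x = 0: A_x = 0.
ΣF_y = 0: A_y − 45 − 15 = 0 → A_y = 60.00 kN.
ΣM about A: M_A − 45·4.2 − 15·3.2 = 0 → M_A = 237.0 kN·m.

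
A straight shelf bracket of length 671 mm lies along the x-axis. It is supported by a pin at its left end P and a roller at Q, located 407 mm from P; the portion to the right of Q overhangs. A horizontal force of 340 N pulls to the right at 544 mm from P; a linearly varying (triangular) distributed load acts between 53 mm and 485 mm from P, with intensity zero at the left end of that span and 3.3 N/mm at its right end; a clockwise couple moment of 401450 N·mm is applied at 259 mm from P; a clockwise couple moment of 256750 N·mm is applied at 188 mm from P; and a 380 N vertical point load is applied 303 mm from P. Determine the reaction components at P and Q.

P_x = -340.0 N, P_y = -1405 N, Q_y = 2497 N

Resultant of the triangular load: ½ × 3.3 × 432 = 712.8 N, acting at 341 mm from P (one-third of the span from the peak).
Moments about P: Q_y·407 − (½·3.3·432)·341 − 401450 − 256750 − 380·303 = 0 → Q_y = 1016404.8/407 = 2497.31 ≈ 2497 N.
ΣF_y = 0: P_y + 2497.31 − ½·3.3·432 − 380 = 0 → P_y = -1405 N.
ΣF_x = 0: P_x + 340 = 0 → P_x = -340.0 N.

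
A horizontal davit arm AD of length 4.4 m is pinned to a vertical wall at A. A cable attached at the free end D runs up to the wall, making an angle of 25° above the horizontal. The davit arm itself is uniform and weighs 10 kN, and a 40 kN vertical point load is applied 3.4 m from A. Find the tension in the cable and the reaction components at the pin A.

T = 84.97 kN, A_x = 77.01 kN, A_y = 14.09 kN

ΣM about A: T·sin25°·4.4 − 10·2.2 − 40·3.4 = 0 → T = 158/(4.4·0.422618) = 84.9682 ≈ 84.97 kN.
ΣF_x = 0: A_x − T·cos25° = 0 → A_x = 84.9682 × 0.906308 = 77.01 kN.
ΣF_y = 0: A_y + T·sin25° − 10 − 40 = 0 → A_y = 50 − 84.9682 × 0.422618 = 14.09 kN.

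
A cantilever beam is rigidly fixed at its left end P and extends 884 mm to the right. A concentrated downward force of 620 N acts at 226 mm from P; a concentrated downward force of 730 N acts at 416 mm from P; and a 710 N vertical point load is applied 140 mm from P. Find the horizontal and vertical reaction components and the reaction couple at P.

ΣF_x = 0: P_x = 0.
ΣF_y = 0: P_y − 620 − 730 − 710 = 0 → P_y = 2060 N.
ΣM about P: M_P − 620·226 − 730·416 − 710·140 = 0 → M_P = 543200 N·mm.

P_x = 0, P_y = 2060 N, M_P = 543200 N·mm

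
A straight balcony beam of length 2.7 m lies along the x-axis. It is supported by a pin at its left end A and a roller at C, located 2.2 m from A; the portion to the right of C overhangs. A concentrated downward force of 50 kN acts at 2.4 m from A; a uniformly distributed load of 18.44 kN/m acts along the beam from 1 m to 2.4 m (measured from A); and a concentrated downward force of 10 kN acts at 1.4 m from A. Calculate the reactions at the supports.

Resultant of the distributed load: 18.44 × 1.4 = 25.816 kN at 1.7 m from A.
Taking moments about A: C_y·2.2 − 50·2.4 − (18.44·1.4)·1.7 − 10·1.4 = 0 → C_y = 177.8872/2.2 = 80.8578 ≈ 80.86 kN.
ΣF_y = 0: A_y + 80.8578 − 50 − 18.44·1.4 − 10 = 0 → A_y = 4.958 kN.
ΣF_x = 0: no horizontal applied forces, so A_x = 0.

A_x = 0, A_y = 4.958 kN, C_y = 80.86 kN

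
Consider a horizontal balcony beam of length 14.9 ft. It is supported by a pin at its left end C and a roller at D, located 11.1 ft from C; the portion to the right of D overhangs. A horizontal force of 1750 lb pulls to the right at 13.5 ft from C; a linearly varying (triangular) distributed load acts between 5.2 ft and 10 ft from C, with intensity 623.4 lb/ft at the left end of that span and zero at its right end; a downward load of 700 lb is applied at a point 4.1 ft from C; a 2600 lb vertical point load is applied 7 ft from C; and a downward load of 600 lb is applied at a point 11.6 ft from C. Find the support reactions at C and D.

Resultant of the triangular load: ½ × 623.4 × 4.8 = 1496.16 lb, acting at 6.8 ft from C (one-third of the span from the peak).
Taking moments about C: D_y·11.1 − (½·623.4·4.8)·6.8 − 700·4.1 − 2600·7 − 600·11.6 = 0 → D_y = 38203.888/11.1 = 3441.79 ≈ 3442 lb.
ΣF_y = 0: C_y + 3441.79 − ½·623.4·4.8 − 700 − 2600 − 600 = 0 → C_y = 1954 lb.
ΣF_x = 0: C_x + 1750 = 0 → C_x = -1750 lb.

C_x = -1750 lb, C_y = 1954 lb, D_y = 3442 lb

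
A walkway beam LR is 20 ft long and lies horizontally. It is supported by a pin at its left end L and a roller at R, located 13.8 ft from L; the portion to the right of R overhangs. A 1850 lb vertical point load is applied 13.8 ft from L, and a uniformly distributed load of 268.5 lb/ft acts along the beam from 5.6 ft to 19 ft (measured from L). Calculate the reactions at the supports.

Resultant of the distributed load: 268.5 × 13.4 = 3597.9 lb at 12.3 ft from L.
ΣM about L: R_y·13.8 − 1850·13.8 − (268.5·13.4)·12.3 = 0 → R_y = 69784.17/13.8 = 5056.82 ≈ 5057 lb.
ΣF_y = 0: L_y + 5056.82 − 1850 − 268.5·13.4 = 0 → L_y = 391.1 lb.
ΣF_x = 0: no horizontal applied forces, so L_x = 0.

L_x = 0, L_y = 391.1 lb, R_y = 5057 lb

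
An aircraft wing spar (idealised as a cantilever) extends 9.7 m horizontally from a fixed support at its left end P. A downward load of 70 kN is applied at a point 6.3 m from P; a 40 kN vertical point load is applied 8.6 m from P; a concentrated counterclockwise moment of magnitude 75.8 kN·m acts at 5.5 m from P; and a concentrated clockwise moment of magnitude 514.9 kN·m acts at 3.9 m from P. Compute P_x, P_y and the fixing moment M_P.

ΣF_x = 0: P_x = 0.
ΣF_y = 0: P_y − 70 − 40 = 0 → P_y = 110.0 kN.
ΣM about P: M_P − 70·6.3 − 40·8.6 + 75.8 − 514.9 = 0 → M_P = 1224 kN·m.

P_x = 0, P_y = 110.0 kN, M_P = 1224 kN·m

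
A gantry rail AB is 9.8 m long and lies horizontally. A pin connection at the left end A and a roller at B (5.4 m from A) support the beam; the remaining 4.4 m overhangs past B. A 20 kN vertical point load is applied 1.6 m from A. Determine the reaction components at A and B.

Moments about A: B_y·5.4 − 20·1.6 = 0 → B_y = 32/5.4 = 5.92593 ≈ 5.926 kN.
ΣF_y = 0: A_y + 5.92593 − 20 = 0 → A_y = 14.07 kN.
ΣF_x = 0: no horizontal applied forces, so A_x = 0.

A_x = 0, A_y = 14.07 kN, B_y = 5.926 kN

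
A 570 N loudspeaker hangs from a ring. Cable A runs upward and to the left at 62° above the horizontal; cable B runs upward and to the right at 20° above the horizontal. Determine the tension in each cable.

ΣF_x = 0: −T_A·cos62° + T_B·cos20° = 0 → T_B = 0.499601·T_A.
ΣF_y = 0: T_A·sin62° + T_B·sin20° = 570.
Substitute: T_A·(0.882948 + 0.499601·0.34202) = 570 → T_A = 540.889 ≈ 540.9 N.
Then T_B = 0.499601 × 540.889 = 270.2 N.

T_A = 540.9 N, T_B = 270.2 N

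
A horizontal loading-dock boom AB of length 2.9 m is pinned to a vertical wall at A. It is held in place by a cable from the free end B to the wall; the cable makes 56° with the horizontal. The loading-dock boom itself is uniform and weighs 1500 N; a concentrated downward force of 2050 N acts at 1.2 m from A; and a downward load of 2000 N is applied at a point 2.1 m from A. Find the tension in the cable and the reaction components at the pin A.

ΣM about A: T·sin56°·2.9 − 1500·1.45 − 2050·1.2 − 2000·2.1 = 0 → T = 8835/(2.9·0.829038) = 3674.8 ≈ 3675 N.
ΣF_x = 0: A_x − T·cos56° = 0 → A_x = 3674.8 × 0.559193 = 2055 N.
ΣF_y = 0: A_y + T·sin56° − 1500 − 2050 − 2000 = 0 → A_y = 5550 − 3674.8 × 0.829038 = 2503 N.

T = 3675 N, A_x = 2055 N, A_y = 2503 N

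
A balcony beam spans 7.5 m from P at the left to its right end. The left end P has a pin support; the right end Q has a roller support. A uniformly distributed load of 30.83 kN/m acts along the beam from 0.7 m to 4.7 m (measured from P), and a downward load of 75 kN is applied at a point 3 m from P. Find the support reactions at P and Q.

P_x = 0, P_y = 123.9 kN, Q_y = 74.40 kN

Resultant of the distributed load: 30.83 × 4 = 123.32 kN at 2.7 m from P.
ΣM about P: Q_y·7.5 − (30.83·4)·2.7 − 75·3 = 0 → Q_y = 557.964/7.5 = 74.3952 ≈ 74.40 kN.
ΣF_y = 0: P_y + 74.3952 − 30.83·4 − 75 = 0 → P_y = 123.9 kN.
ΣF_x = 0: no horizontal applied forces, so P_x = 0.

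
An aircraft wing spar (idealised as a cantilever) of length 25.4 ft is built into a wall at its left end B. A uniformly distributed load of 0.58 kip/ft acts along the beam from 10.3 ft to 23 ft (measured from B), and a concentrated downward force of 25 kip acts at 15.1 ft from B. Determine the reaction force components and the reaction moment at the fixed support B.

Resultant of the distributed load: 0.58 × 12.7 = 7.366 kip at 16.65 ft from B.
ΣF_x = 0: B_x = 0.
ΣF_y = 0: B_y − 0.58·12.7 − 25 = 0 → B_y = 32.37 kip.
ΣM about B: M_B − (0.58·12.7)·16.65 − 25·15.1 = 0 → M_B = 500.1 kip·ft.

B_x = 0, B_y = 32.37 kip, M_B = 500.1 kip·ft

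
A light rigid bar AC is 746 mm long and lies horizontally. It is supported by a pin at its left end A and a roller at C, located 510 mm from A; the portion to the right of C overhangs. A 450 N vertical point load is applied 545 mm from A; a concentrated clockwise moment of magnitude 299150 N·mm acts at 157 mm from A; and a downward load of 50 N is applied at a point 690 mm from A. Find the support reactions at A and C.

Moments about A: C_y·510 − 450·545 − 299150 − 50·690 = 0 → C_y = 578900/510 = 1135.1 ≈ 1135 N.
ΣF_y = 0: A_y + 1135.1 − 450 − 50 = 0 → A_y = -635.1 N.
ΣF_x = 0: no horizontal applied forces, so A_x = 0.

A_x = 0, A_y = -635.1 N, C_y = 1135 N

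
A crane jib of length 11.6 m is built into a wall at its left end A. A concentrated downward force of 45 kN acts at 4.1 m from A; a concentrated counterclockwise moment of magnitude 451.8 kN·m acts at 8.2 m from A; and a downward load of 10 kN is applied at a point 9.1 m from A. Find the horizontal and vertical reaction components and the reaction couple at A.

A_x = 0, A_y = 55.00 kN, M_A = -176.3 kN·m

ΣF_x = 0: A_x = 0.
ΣF_y = 0: A_y − 45 − 10 = 0 → A_y = 55.00 kN.
ΣM about A: M_A − 45·4.1 + 451.8 − 10·9.1 = 0 → M_A = -176.3 kN·m.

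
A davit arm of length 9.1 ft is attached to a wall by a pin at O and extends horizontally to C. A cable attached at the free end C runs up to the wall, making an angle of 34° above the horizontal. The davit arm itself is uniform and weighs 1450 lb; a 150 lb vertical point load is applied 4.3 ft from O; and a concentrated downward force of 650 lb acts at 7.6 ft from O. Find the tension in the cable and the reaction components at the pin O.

T = 2394 lb, O_x = 1985 lb, O_y = 911.3 lb

ΣM about O: T·sin34°·9.1 − 1450·4.55 − 150·4.3 − 650·7.6 = 0 → T = 12182.5/(9.1·0.559193) = 2394.05 ≈ 2394 lb.
ΣF_x = 0: O_x − T·cos34° = 0 → O_x = 2394.05 × 0.829038 = 1985 lb.
ΣF_y = 0: O_y + T·sin34° − 1450 − 150 − 650 = 0 → O_y = 2250 − 2394.05 × 0.559193 = 911.3 lb.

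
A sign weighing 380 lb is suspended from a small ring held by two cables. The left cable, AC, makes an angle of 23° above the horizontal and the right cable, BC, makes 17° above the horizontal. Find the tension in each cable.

ΣF_x = 0: −T_AC·cos23° + T_BC·cos17° = 0 → T_BC = 0.962564·T_AC.
ΣF_y = 0: T_AC·sin23° + T_BC·sin17° = 380.
Substitute: T_AC·(0.390731 + 0.962564·0.292372) = 380 → T_AC = 565.343 ≈ 565.3 lb.
Then T_BC = 0.962564 × 565.343 = 544.2 lb.

T_AC = 565.3 lb, T_BC = 544.2 lb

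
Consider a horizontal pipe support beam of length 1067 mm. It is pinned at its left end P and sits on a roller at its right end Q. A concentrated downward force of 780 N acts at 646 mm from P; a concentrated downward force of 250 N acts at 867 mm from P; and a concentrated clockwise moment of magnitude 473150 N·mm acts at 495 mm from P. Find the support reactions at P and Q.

Moments about P: Q_y·1067 − 780·646 − 250·867 − 473150 = 0 → Q_y = 1193780/1067 = 1118.82 ≈ 1119 N.
ΣF_y = 0: P_y + 1118.82 − 780 − 250 = 0 → P_y = -88.82 N.
ΣF_x = 0: no horizontal applied forces, so P_x = 0.

P_x = 0, P_y = -88.82 N, Q_y = 1119 N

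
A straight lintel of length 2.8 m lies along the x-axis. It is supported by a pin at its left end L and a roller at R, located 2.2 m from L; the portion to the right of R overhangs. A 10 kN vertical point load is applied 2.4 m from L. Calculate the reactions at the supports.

L_x = 0, L_y = -0.9091 kN, R_y = 10.91 kN

ΣM about L: R_y·2.2 − 10·2.4 = 0 → R_y = 24/2.2 = 10.9091 ≈ 10.91 kN.
ΣF_y = 0: L_y + 10.9091 − 10 = 0 → L_y = -0.9091 kN.
ΣF_x = 0: no horizontal applied forces, so L_x = 0.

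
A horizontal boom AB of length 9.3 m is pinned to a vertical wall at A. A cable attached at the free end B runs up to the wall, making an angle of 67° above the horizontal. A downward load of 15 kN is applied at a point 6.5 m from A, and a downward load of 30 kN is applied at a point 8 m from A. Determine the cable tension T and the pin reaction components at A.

ΣM about A: T·sin67°·9.3 − 15·6.5 − 30·8 = 0 → T = 337.5/(9.3·0.920505) = 39.4244 ≈ 39.42 kN.
ΣF_x = 0: A_x − T·cos67° = 0 → A_x = 39.4244 × 0.390731 = 15.40 kN.
ΣF_y = 0: A_y + T·sin67° − 15 − 30 = 0 → A_y = 45 − 39.4244 × 0.920505 = 8.710 kN.

T = 39.42 kN, A_x = 15.40 kN, A_y = 8.710 kN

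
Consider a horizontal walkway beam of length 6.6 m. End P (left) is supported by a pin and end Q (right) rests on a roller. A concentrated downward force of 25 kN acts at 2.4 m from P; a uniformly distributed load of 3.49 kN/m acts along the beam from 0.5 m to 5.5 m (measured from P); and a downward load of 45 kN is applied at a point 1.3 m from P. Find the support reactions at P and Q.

P_x = 0, P_y = 61.56 kN, Q_y = 25.89 kN

Resultant of the distributed load: 3.49 × 5 = 17.45 kN at 3 m from P.
ΣM about P: Q_y·6.6 − 25·2.4 − (3.49·5)·3 − 45·1.3 = 0 → Q_y = 170.85/6.6 = 25.8864 ≈ 25.89 kN.
ΣF_y = 0: P_y + 25.8864 − 25 − 3.49·5 − 45 = 0 → P_y = 61.56 kN.
ΣF_x = 0: no horizontal applied forces, so P_x = 0.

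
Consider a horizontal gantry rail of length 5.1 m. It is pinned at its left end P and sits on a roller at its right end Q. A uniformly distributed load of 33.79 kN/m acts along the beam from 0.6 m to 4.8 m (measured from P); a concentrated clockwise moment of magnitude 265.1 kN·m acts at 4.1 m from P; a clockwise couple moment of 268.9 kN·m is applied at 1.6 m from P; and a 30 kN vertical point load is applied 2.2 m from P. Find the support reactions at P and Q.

P_x = 0, P_y = -20.86 kN, Q_y = 192.8 kN

Resultant of the distributed load: 33.79 × 4.2 = 141.918 kN at 2.7 m from P.
ΣM about P: Q_y·5.1 − (33.79·4.2)·2.7 − 265.1 − 268.9 − 30·2.2 = 0 → Q_y = 983.1786/5.1 = 192.78 ≈ 192.8 kN.
ΣF_y = 0: P_y + 192.78 − 33.79·4.2 − 30 = 0 → P_y = -20.86 kN.
ΣF_x = 0: no horizontal applied forces, so P_x = 0.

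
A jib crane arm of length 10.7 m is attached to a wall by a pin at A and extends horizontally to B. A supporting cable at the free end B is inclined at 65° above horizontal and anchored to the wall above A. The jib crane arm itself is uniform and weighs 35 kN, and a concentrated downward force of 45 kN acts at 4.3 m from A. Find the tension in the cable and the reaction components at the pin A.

T = 39.26 kN, A_x = 16.59 kN, A_y = 44.42 kN

ΣM about A: T·sin65°·10.7 − 35·5.35 − 45·4.3 = 0 → T = 380.75/(10.7·0.906308) = 39.2627 ≈ 39.26 kN.
ΣF_x = 0: A_x − T·cos65° = 0 → A_x = 39.2627 × 0.422618 = 16.59 kN.
ΣF_y = 0: A_y + T·sin65° − 35 − 45 = 0 → A_y = 80 − 39.2627 × 0.906308 = 44.42 kN.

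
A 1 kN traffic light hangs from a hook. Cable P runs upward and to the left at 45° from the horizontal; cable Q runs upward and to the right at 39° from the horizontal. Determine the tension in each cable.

ΣF_x = 0: −T_P·cos45° + T_Q·cos39° = 0 → T_Q = 0.909876·T_P.
ΣF_y = 0: T_P·sin45° + T_Q·sin39° = 1.
Substitute: T_P·(0.707107 + 0.909876·0.62932) = 1 → T_P = 0.781427 ≈ 0.7814 kN.
Then T_Q = 0.909876 × 0.781427 = 0.7110 kN.

T_P = 0.7814 kN, T_Q = 0.7110 kN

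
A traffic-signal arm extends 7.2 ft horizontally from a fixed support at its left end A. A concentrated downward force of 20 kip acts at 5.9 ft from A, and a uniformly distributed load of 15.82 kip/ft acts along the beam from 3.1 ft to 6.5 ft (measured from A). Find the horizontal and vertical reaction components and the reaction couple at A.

A_x = 0, A_y = 73.79 kip, M_A = 376.2 kip·ft

Resultant of the distributed load: 15.82 × 3.4 = 53.788 kip at 4.8 ft from A.
ΣF_x = 0: A_x = 0.
ΣF_y = 0: A_y − 20 − 15.82·3.4 = 0 → A_y = 73.79 kip.
ΣM about A: M_A − 20·5.9 − (15.82·3.4)·4.8 = 0 → M_A = 376.2 kip·ft.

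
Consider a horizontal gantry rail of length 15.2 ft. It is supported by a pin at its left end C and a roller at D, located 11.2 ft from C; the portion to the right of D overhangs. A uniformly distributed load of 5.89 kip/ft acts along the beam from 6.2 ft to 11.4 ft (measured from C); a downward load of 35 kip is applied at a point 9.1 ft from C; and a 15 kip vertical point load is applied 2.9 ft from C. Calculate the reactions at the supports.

Resultant of the distributed load: 5.89 × 5.2 = 30.628 kip at 8.8 ft from C.
ΣM about C: D_y·11.2 − (5.89·5.2)·8.8 − 35·9.1 − 15·2.9 = 0 → D_y = 631.5264/11.2 = 56.3863 ≈ 56.39 kip.
ΣF_y = 0: C_y + 56.3863 − 5.89·5.2 − 35 − 15 = 0 → C_y = 24.24 kip.
ΣF_x = 0: no horizontal applied forces, so C_x = 0.

C_x = 0, C_y = 24.24 kip, D_y = 56.39 kip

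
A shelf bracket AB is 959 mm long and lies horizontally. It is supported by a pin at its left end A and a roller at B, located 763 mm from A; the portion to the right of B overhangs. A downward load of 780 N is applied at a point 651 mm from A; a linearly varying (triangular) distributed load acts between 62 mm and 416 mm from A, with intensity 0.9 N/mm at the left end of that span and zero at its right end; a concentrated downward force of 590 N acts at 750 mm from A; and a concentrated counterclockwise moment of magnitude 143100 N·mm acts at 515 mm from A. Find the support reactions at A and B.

A_x = 0, A_y = 433.8 N, B_y = 1095 N

Resultant of the triangular load: ½ × 0.9 × 354 = 159.3 N, acting at 180 mm from A (one-third of the span from the peak).
Taking moments about A: B_y·763 − 780·651 − (½·0.9·354)·180 − 590·750 + 143100 = 0 → B_y = 835854/763 = 1095.48 ≈ 1095 N.
ΣF_y = 0: A_y + 1095.48 − 780 − ½·0.9·354 − 590 = 0 → A_y = 433.8 N.
ΣF_x = 0: no horizontal applied forces, so A_x = 0.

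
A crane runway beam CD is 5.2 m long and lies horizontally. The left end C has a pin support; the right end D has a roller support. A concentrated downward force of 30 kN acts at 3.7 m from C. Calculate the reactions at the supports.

C_x = 0, C_y = 8.654 kN, D_y = 21.35 kN

Moments about C: D_y·5.2 − 30·3.7 = 0 → D_y = 111/5.2 = 21.3462 ≈ 21.35 kN.
ΣF_y = 0: C_y + 21.3462 − 30 = 0 → C_y = 8.654 kN.
ΣF_x = 0: no horizontal applied forces, so C_x = 0.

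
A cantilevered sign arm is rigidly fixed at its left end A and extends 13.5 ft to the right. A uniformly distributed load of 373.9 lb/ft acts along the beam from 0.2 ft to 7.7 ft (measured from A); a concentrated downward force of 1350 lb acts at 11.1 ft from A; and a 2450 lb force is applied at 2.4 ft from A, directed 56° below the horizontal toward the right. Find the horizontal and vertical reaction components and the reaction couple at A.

Resultant of the distributed load: 373.9 × 7.5 = 2804.25 lb at 3.95 ft from A.
ΣF_x = 0: A_x + 2450·cos56° = 0 → A_x = -1370 lb.
ΣF_y = 0: A_y − 373.9·7.5 − 1350 − 2450·sin56° = 0 → A_y = 6185 lb.
ΣM about A: M_A − (373.9·7.5)·3.95 − 1350·11.1 − 2450·sin56°·2.4 = 0 → M_A = 30940 lb·ft.

A_x = -1370 lb, A_y = 6185 lb, M_A = 30940 lb·ft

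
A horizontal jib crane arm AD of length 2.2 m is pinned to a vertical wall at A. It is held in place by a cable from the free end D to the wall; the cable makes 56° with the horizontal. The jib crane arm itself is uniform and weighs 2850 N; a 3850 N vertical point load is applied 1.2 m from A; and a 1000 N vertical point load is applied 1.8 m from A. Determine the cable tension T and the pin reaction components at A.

ΣM about A: T·sin56°·2.2 − 2850·1.1 − 3850·1.2 − 1000·1.8 = 0 → T = 9555/(2.2·0.829038) = 5238.82 ≈ 5239 N.
ΣF_x = 0: A_x − T·cos56° = 0 → A_x = 5238.82 × 0.559193 = 2930 N.
ΣF_y = 0: A_y + T·sin56° − 2850 − 3850 − 1000 = 0 → A_y = 7700 − 5238.82 × 0.829038 = 3357 N.

T = 5239 N, A_x = 2930 N, A_y = 3357 N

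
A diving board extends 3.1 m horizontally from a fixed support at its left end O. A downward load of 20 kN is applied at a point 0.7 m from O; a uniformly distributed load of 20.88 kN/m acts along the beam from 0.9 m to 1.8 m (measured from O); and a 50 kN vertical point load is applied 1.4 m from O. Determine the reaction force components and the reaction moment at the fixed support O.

Resultant of the distributed load: 20.88 × 0.9 = 18.792 kN at 1.35 m from O.
ΣF_x = 0: O_x = 0.
ΣF_y = 0: O_y − 20 − 20.88·0.9 − 50 = 0 → O_y = 88.79 kN.
ΣM about O: M_O − 20·0.7 − (20.88·0.9)·1.35 − 50·1.4 = 0 → M_O = 109.4 kN·m.

O_x = 0, O_y = 88.79 kN, M_O = 109.4 kN·m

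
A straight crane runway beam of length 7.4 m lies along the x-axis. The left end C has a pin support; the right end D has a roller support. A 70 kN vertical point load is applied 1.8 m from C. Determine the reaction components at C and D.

C_x = 0, C_y = 52.97 kN, D_y = 17.03 kN

ΣM about C: D_y·7.4 − 70·1.8 = 0 → D_y = 126/7.4 = 17.027 ≈ 17.03 kN.
ΣF_y = 0: C_y + 17.027 − 70 = 0 → C_y = 52.97 kN.
ΣF_x = 0: no horizontal applied forces, so C_x = 0.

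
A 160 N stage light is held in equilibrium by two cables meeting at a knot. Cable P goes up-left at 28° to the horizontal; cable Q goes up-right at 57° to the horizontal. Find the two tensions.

ΣF_x = 0: −T_P·cos28° + T_Q·cos57° = 0 → T_Q = 1.62116·T_P.
ΣF_y = 0: T_P·sin28° + T_Q·sin57° = 160.
Substitute: T_P·(0.469472 + 1.62116·0.838671) = 160 → T_P = 87.4751 ≈ 87.48 N.
Then T_Q = 1.62116 × 87.4751 = 141.8 N.

T_P = 87.48 N, T_Q = 141.8 N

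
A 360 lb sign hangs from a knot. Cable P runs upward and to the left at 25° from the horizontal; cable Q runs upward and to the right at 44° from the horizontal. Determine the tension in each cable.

ΣF_x = 0: −T_P·cos25° + T_Q·cos44° = 0 → T_Q = 1.25992·T_P.
ΣF_y = 0: T_P·sin25° + T_Q·sin44° = 360.
Substitute: T_P·(0.422618 + 1.25992·0.694658) = 360 → T_P = 277.386 ≈ 277.4 lb.
Then T_Q = 1.25992 × 277.386 = 349.5 lb.

T_P = 277.4 lb, T_Q = 349.5 lb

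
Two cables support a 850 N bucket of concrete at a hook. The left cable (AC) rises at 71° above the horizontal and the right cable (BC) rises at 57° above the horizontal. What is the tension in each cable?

T_AC = 587.5 N, T_BC = 351.2 N

ΣF_x = 0: −T_AC·cos71° + T_BC·cos57° = 0 → T_BC = 0.597769·T_AC.
ΣF_y = 0: T_AC·sin71° + T_BC·sin57° = 850.
Substitute: T_AC·(0.945519 + 0.597769·0.838671) = 850 → T_AC = 587.483 ≈ 587.5 N.
Then T_BC = 0.597769 × 587.483 = 351.2 N.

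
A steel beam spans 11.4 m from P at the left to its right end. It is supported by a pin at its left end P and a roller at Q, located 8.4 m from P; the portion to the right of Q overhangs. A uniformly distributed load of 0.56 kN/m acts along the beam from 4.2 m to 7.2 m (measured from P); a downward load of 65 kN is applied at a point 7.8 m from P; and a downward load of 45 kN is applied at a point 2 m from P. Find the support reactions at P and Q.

P_x = 0, P_y = 39.47 kN, Q_y = 72.21 kN

Resultant of the distributed load: 0.56 × 3 = 1.68 kN at 5.7 m from P.
Moments about P: Q_y·8.4 − (0.56·3)·5.7 − 65·7.8 − 45·2 = 0 → Q_y = 606.576/8.4 = 72.2114 ≈ 72.21 kN.
ΣF_y = 0: P_y + 72.2114 − 0.56·3 − 65 − 45 = 0 → P_y = 39.47 kN.
ΣF_x = 0: no horizontal applied forces, so P_x = 0.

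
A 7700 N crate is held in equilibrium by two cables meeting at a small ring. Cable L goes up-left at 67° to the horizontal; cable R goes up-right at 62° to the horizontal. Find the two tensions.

ΣF_x = 0: −T_L·cos67° + T_R·cos62° = 0 → T_R = 0.832279·T_L.
ΣF_y = 0: T_L·sin67° + T_R·sin62° = 7700.
Substitute: T_L·(0.920505 + 0.832279·0.882948) = 7700 → T_L = 4651.54 ≈ 4652 N.
Then T_R = 0.832279 × 4651.54 = 3871 N.

T_L = 4652 N, T_R = 3871 N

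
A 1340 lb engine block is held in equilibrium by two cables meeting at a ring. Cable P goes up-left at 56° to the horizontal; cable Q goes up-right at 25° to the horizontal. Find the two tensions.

T_P = 1230 lb, T_Q = 758.7 lb

ΣF_x = 0: −T_P·cos56° + T_Q·cos25° = 0 → T_Q = 0.617001·T_P.
ΣF_y = 0: T_P·sin56° + T_Q·sin25° = 1340.
Substitute: T_P·(0.829038 + 0.617001·0.422618) = 1340 → T_P = 1229.59 ≈ 1230 lb.
Then T_Q = 0.617001 × 1229.59 = 758.7 lb.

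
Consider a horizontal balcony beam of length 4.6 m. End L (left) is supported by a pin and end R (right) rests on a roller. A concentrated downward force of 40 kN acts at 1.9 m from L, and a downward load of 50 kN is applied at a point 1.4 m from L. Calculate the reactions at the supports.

Moments about L: R_y·4.6 − 40·1.9 − 50·1.4 = 0 → R_y = 146/4.6 = 31.7391 ≈ 31.74 kN.
ΣF_y = 0: L_y + 31.7391 − 40 − 50 = 0 → L_y = 58.26 kN.
ΣF_x = 0: no horizontal applied forces, so L_x = 0.

L_x = 0, L_y = 58.26 kN, R_y = 31.74 kN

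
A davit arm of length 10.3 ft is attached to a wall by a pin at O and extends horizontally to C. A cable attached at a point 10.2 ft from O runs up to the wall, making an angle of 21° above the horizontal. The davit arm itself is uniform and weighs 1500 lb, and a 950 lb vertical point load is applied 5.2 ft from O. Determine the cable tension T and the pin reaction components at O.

ΣM about O: T·sin21°·10.2 − 1500·5.15 − 950·5.2 = 0 → T = 12665/(10.2·0.358368) = 3464.78 ≈ 3465 lb.
ΣF_x = 0: O_x − T·cos21° = 0 → O_x = 3464.78 × 0.93358 = 3235 lb.
ΣF_y = 0: O_y + T·sin21° − 1500 − 950 = 0 → O_y = 2450 − 3464.78 × 0.358368 = 1208 lb.

T = 3465 lb, O_x = 3235 lb, O_y = 1208 lb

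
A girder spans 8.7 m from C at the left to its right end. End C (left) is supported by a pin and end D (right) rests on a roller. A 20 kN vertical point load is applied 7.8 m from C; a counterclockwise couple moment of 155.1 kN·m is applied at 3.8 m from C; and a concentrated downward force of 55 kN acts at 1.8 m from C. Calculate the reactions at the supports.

ΣM about C: D_y·8.7 − 20·7.8 + 155.1 − 55·1.8 = 0 → D_y = 99.9/8.7 = 11.4828 ≈ 11.48 kN.
ΣF_y = 0: C_y + 11.4828 − 20 − 55 = 0 → C_y = 63.52 kN.
ΣF_x = 0: no horizontal applied forces, so C_x = 0.

C_x = 0, C_y = 63.52 kN, D_y = 11.48 kN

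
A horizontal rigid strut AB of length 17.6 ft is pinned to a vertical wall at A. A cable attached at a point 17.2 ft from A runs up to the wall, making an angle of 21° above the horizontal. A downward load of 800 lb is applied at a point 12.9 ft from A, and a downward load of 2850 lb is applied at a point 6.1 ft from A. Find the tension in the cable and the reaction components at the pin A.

ΣM about A: T·sin21°·17.2 − 800·12.9 − 2850·6.1 = 0 → T = 27705/(17.2·0.358368) = 4494.7 ≈ 4495 lb.
ΣF_x = 0: A_x − T·cos21° = 0 → A_x = 4494.7 × 0.93358 = 4196 lb.
ΣF_y = 0: A_y + T·sin21° − 800 − 2850 = 0 → A_y = 3650 − 4494.7 × 0.358368 = 2039 lb.

T = 4495 lb, A_x = 4196 lb, A_y = 2039 lb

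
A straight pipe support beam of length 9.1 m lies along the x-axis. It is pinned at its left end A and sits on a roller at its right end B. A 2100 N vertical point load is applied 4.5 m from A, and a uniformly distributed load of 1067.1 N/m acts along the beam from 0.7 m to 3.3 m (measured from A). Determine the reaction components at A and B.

A_x = 0, A_y = 3226 N, B_y = 1648 N

Resultant of the distributed load: 1067.1 × 2.6 = 2774.46 N at 2 m from A.
Moments about A: B_y·9.1 − 2100·4.5 − (1067.1·2.6)·2 = 0 → B_y = 14998.92/9.1 = 1648.23 ≈ 1648 N.
ΣF_y = 0: A_y + 1648.23 − 2100 − 1067.1·2.6 = 0 → A_y = 3226 N.
ΣF_x = 0: no horizontal applied forces, so A_x = 0.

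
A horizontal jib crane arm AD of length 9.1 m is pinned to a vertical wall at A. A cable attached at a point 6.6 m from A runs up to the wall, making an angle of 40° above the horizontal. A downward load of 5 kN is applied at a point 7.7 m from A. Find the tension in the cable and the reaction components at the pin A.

ΣM about A: T·sin40°·6.6 − 5·7.7 = 0 → T = 38.5/(6.6·0.642788) = 9.07505 ≈ 9.075 kN.
ΣF_x = 0: A_x − T·cos40° = 0 → A_x = 9.07505 × 0.766044 = 6.952 kN.
ΣF_y = 0: A_y + T·sin40° − 5 = 0 → A_y = 5 − 9.07505 × 0.642788 = -0.8333 kN.

T = 9.075 kN, A_x = 6.952 kN, A_y = -0.8333 kN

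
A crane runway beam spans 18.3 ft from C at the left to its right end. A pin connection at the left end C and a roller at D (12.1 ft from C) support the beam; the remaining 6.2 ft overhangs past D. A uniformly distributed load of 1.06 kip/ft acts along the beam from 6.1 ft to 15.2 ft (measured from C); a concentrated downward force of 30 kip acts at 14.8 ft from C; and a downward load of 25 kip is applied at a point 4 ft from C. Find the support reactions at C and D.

C_x = 0, C_y = 11.20 kip, D_y = 53.45 kip

Resultant of the distributed load: 1.06 × 9.1 = 9.646 kip at 10.65 ft from C.
Moments about C: D_y·12.1 − (1.06·9.1)·10.65 − 30·14.8 − 25·4 = 0 → D_y = 646.7299/12.1 = 53.4488 ≈ 53.45 kip.
ΣF_y = 0: C_y + 53.4488 − 1.06·9.1 − 30 − 25 = 0 → C_y = 11.20 kip.
ΣF_x = 0: no horizontal applied forces, so C_x = 0.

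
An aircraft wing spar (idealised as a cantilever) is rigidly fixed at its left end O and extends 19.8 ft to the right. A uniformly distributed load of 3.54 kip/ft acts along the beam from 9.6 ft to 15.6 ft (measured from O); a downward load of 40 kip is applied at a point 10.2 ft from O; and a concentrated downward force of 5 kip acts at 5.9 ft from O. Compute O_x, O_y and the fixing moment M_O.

Resultant of the distributed load: 3.54 × 6 = 21.24 kip at 12.6 ft from O.
ΣF_x = 0: O_x = 0.
ΣF_y = 0: O_y − 3.54·6 − 40 − 5 = 0 → O_y = 66.24 kip.
ΣM about O: M_O − (3.54·6)·12.6 − 40·10.2 − 5·5.9 = 0 → M_O = 705.1 kip·ft.

O_x = 0, O_y = 66.24 kip, M_O = 705.1 kip·ft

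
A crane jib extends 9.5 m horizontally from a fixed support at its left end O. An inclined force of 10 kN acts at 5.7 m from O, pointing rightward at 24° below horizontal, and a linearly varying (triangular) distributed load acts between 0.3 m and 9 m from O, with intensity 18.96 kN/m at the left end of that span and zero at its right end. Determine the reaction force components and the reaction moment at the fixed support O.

Resultant of the triangular load: ½ × 18.96 × 8.7 = 82.476 kN, acting at 3.2 m from O (one-third of the span from the peak).
ΣF_x = 0: O_x + 10·cos24° = 0 → O_x = -9.135 kN.
ΣF_y = 0: O_y − 10·sin24° − ½·18.96·8.7 = 0 → O_y = 86.54 kN.
ΣM about O: M_O − 10·sin24°·5.7 − (½·18.96·8.7)·3.2 = 0 → M_O = 287.1 kN·m.

O_x = -9.135 kN, O_y = 86.54 kN, M_O = 287.1 kN·m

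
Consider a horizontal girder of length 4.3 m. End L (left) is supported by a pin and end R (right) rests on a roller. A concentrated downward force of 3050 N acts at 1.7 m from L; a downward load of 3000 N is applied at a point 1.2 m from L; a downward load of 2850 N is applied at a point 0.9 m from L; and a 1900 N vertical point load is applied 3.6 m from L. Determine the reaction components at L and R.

Moments about L: R_y·4.3 − 3050·1.7 − 3000·1.2 − 2850·0.9 − 1900·3.6 = 0 → R_y = 18190/4.3 = 4230.23 ≈ 4230 N.
ΣF_y = 0: L_y + 4230.23 − 3050 − 3000 − 2850 − 1900 = 0 → L_y = 6570 N.
ΣF_x = 0: no horizontal applied forces, so L_x = 0.

L_x = 0, L_y = 6570 N, R_y = 4230 N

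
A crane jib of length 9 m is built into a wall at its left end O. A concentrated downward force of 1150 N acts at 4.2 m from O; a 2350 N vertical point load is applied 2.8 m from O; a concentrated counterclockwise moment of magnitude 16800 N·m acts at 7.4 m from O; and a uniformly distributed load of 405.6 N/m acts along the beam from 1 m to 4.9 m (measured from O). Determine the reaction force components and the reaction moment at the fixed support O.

Resultant of the distributed load: 405.6 × 3.9 = 1581.84 N at 2.95 m from O.
ΣF_x = 0: O_x = 0.
ΣF_y = 0: O_y − 1150 − 2350 − 405.6·3.9 = 0 → O_y = 5082 N.
ΣM about O: M_O − 1150·4.2 − 2350·2.8 + 16800 − (405.6·3.9)·2.95 = 0 → M_O = -723.6 N·m.

O_x = 0, O_y = 5082 N, M_O = -723.6 N·m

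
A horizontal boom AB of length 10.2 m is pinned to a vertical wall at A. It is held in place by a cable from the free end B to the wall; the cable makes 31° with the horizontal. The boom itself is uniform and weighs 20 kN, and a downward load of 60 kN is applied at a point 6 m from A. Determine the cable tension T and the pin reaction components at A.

ΣM about A: T·sin31°·10.2 − 20·5.1 − 60·6 = 0 → T = 462/(10.2·0.515038) = 87.9433 ≈ 87.94 kN.
ΣF_x = 0: A_x − T·cos31° = 0 → A_x = 87.9433 × 0.857167 = 75.38 kN.
ΣF_y = 0: A_y + T·sin31° − 20 − 60 = 0 → A_y = 80 − 87.9433 × 0.515038 = 34.71 kN.

T = 87.94 kN, A_x = 75.38 kN, A_y = 34.71 kN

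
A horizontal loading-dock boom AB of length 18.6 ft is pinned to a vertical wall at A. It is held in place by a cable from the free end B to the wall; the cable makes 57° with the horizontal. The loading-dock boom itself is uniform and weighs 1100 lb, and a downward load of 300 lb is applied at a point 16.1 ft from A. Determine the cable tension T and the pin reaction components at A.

T = 965.4 lb, A_x = 525.8 lb, A_y = 590.3 lb

ΣM about A: T·sin57°·18.6 − 1100·9.3 − 300·16.1 = 0 → T = 15060/(18.6·0.838671) = 965.429 ≈ 965.4 lb.
ΣF_x = 0: A_x − T·cos57° = 0 → A_x = 965.429 × 0.544639 = 525.8 lb.
ΣF_y = 0: A_y + T·sin57° − 1100 − 300 = 0 → A_y = 1400 − 965.429 × 0.838671 = 590.3 lb.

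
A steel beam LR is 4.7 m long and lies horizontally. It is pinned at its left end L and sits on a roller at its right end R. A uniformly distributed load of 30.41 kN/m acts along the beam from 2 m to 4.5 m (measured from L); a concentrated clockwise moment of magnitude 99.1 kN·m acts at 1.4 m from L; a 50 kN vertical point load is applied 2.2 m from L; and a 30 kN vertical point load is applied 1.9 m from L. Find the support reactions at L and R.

L_x = 0, L_y = 46.84 kN, R_y = 109.2 kN

Resultant of the distributed load: 30.41 × 2.5 = 76.025 kN at 3.25 m from L.
ΣM about L: R_y·4.7 − (30.41·2.5)·3.25 − 99.1 − 50·2.2 − 30·1.9 = 0 → R_y = 513.18125/4.7 = 109.187 ≈ 109.2 kN.
ΣF_y = 0: L_y + 109.187 − 30.41·2.5 − 50 − 30 = 0 → L_y = 46.84 kN.
ΣF_x = 0: no horizontal applied forces, so L_x = 0.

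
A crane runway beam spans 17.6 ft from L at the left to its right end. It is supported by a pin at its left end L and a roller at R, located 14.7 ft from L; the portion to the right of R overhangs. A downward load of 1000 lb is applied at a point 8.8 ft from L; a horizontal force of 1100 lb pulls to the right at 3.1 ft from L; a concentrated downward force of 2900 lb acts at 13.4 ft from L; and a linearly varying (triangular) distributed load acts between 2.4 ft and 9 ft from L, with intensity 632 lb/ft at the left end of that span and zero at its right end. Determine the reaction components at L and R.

L_x = -1100 lb, L_y = 2091 lb, R_y = 3895 lb

Resultant of the triangular load: ½ × 632 × 6.6 = 2085.6 lb, acting at 4.6 ft from L (one-third of the span from the peak).
ΣM about L: R_y·14.7 − 1000·8.8 − 2900·13.4 − (½·632·6.6)·4.6 = 0 → R_y = 57253.76/14.7 = 3894.81 ≈ 3895 lb.
ΣF_y = 0: L_y + 3894.81 − 1000 − 2900 − ½·632·6.6 = 0 → L_y = 2091 lb.
ΣF_x = 0: L_x + 1100 = 0 → L_x = -1100 lb.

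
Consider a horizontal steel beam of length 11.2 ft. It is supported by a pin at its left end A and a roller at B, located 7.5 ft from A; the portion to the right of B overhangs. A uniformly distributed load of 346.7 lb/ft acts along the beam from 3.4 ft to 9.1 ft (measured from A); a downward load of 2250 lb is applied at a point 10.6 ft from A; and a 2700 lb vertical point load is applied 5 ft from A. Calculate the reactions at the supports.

A_x = 0, A_y = 299.4 lb, B_y = 6627 lb

Resultant of the distributed load: 346.7 × 5.7 = 1976.19 lb at 6.25 ft from A.
ΣM about A: B_y·7.5 − (346.7·5.7)·6.25 − 2250·10.6 − 2700·5 = 0 → B_y = 49701.1875/7.5 = 6626.82 ≈ 6627 lb.
ΣF_y = 0: A_y + 6626.82 − 346.7·5.7 − 2250 − 2700 = 0 → A_y = 299.4 lb.
ΣF_x = 0: no horizontal applied forces, so A_x = 0.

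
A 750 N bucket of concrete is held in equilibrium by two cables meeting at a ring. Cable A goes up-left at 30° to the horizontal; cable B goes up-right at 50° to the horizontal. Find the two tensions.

T_A = 489.5 N, T_B = 659.5 N

ΣF_x = 0: −T_A·cos30° + T_B·cos50° = 0 → T_B = 1.3473·T_A.
ΣF_y = 0: T_A·sin30° + T_B·sin50° = 750.
Substitute: T_A·(0.5 + 1.3473·0.766044) = 750 → T_A = 489.527 ≈ 489.5 N.
Then T_B = 1.3473 × 489.527 = 659.5 N.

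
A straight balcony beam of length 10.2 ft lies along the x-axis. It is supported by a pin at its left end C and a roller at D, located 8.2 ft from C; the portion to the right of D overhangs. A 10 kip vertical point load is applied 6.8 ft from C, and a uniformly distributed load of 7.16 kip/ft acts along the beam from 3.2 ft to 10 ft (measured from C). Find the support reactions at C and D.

Resultant of the distributed load: 7.16 × 6.8 = 48.688 kip at 6.6 ft from C.
ΣM about C: D_y·8.2 − 10·6.8 − (7.16·6.8)·6.6 = 0 → D_y = 389.3408/8.2 = 47.4806 ≈ 47.48 kip.
ΣF_y = 0: C_y + 47.4806 − 10 − 7.16·6.8 = 0 → C_y = 11.21 kip.
ΣF_x = 0: no horizontal applied forces, so C_x = 0.

C_x = 0, C_y = 11.21 kip, D_y = 47.48 kip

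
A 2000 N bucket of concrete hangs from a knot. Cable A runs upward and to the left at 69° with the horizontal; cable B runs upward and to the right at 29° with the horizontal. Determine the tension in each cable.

T_A = 1766 N, T_B = 723.8 N

ΣF_x = 0: −T_A·cos69° + T_B·cos29° = 0 → T_B = 0.409741·T_A.
ΣF_y = 0: T_A·sin69° + T_B·sin29° = 2000.
Substitute: T_A·(0.93358 + 0.409741·0.48481) = 2000 → T_A = 1766.43 ≈ 1766 N.
Then T_B = 0.409741 × 1766.43 = 723.8 N.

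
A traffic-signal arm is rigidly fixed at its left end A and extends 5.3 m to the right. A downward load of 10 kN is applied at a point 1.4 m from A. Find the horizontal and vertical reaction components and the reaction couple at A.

A_x = 0, A_y = 10.00 kN, M_A = 14.00 kN·m

ΣF_x = 0: A_x = 0.
ΣF_y = 0: A_y − 10 = 0 → A_y = 10.00 kN.
ΣM about A: M_A − 10·1.4 = 0 → M_A = 14.00 kN·m.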